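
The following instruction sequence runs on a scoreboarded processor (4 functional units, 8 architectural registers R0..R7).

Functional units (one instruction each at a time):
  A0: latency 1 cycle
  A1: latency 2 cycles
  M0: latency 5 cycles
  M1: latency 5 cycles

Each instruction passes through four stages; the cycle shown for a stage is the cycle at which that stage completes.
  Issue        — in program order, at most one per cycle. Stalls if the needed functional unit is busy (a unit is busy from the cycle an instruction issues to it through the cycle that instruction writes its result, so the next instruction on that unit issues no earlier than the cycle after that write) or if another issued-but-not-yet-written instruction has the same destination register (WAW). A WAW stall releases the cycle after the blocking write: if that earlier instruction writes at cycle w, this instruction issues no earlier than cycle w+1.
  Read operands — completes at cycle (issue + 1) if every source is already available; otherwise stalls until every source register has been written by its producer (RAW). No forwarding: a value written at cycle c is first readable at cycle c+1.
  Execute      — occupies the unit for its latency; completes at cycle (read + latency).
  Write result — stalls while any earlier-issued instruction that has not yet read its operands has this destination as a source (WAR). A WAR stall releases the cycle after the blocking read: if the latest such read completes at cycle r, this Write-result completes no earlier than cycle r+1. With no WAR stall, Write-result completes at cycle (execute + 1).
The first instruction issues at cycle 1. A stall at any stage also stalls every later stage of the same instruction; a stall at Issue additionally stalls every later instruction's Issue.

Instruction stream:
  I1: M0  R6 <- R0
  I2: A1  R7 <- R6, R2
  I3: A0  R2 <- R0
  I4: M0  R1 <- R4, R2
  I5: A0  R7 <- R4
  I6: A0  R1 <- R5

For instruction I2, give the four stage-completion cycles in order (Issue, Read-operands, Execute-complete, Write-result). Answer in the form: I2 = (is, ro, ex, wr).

c1: I1→M0
c2: I1 RO, I2→A1
c3: I3→A0
c4: I3 RO
c5: I3 EX
c7: I1 EX
c8: I1 WR R6
c9: I2 RO, I4→M0
c10: I3 WR R2
c11: I2 EX, I4 RO
c12: I2 WR R7
c13: I5→A0
c14: I5 RO
c15: I5 EX
c16: I4 EX, I5 WR R7
c17: I4 WR R1
c18: I6→A0
c19: I6 RO
c20: I6 EX
c21: I6 WR R1

I2 = (2, 9, 11, 12)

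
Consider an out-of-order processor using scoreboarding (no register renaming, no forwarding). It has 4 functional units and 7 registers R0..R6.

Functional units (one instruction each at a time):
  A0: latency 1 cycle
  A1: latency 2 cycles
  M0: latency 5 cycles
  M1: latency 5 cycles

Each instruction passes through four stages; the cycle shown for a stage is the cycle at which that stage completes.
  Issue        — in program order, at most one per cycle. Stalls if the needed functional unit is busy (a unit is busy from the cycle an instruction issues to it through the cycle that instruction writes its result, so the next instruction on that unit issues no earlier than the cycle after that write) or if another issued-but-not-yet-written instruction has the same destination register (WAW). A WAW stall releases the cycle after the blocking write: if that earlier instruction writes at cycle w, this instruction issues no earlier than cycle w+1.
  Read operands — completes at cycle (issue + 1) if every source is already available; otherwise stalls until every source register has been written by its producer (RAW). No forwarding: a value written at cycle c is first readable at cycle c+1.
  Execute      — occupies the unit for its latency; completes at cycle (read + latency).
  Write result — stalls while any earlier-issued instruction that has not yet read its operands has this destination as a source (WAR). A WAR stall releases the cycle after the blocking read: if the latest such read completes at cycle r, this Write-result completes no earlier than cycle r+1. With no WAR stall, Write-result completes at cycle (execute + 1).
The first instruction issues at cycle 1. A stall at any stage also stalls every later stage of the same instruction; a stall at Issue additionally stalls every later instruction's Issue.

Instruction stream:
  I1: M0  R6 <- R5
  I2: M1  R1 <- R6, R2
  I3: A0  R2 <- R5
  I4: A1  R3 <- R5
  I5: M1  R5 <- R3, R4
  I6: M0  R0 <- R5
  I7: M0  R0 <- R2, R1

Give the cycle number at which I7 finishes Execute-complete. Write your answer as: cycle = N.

[1] I1 dispatched to M0
[2] I1 operands ready · I2 dispatched to M1
[3] I3 dispatched to A0
[4] I3 operands ready · I4 dispatched to A1
[5] I3 complete · I4 operands ready
[7] I1 complete · I4 complete
[8] R6←I1 · R3←I4
[9] I2 operands ready
[10] R2←I3
[14] I2 complete
[15] R1←I2
[16] I5 dispatched to M1
[17] I5 operands ready · I6 dispatched to M0
[22] I5 complete
[23] R5←I5
[24] I6 operands ready
[29] I6 complete
[30] R0←I6
[31] I7 dispatched to M0
[32] I7 operands ready
[37] I7 complete
[38] R0←I7

cycle = 37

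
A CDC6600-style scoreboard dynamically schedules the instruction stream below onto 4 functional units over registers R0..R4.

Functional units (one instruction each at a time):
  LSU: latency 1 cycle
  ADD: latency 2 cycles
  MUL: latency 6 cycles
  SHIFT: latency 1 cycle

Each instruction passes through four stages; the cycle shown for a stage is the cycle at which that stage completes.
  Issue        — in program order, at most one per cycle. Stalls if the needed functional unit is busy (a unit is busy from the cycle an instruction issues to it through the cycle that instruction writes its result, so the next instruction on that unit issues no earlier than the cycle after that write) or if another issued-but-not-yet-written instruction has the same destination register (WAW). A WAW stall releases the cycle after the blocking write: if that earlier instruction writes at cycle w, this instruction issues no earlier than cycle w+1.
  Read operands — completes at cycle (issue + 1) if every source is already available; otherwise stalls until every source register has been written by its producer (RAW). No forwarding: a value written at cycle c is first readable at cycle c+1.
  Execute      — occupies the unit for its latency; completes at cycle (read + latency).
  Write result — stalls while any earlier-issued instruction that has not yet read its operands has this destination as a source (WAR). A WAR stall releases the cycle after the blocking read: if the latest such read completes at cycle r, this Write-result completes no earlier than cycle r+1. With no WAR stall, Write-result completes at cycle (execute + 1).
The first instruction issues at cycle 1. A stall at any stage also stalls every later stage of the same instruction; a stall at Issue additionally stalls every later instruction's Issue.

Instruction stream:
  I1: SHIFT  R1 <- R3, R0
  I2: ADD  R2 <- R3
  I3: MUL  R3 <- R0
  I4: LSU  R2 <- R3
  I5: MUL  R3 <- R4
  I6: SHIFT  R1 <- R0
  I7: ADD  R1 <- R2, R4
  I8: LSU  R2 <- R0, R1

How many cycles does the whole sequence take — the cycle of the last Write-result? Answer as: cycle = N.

cycle = 24

I1: IS=1 RO=2 EX=3 WR=4
I2: IS=2 RO=3 EX=5 WR=6
I3: IS=3 RO=4 EX=10 WR=11
I4: IS=7 RO=12 EX=13 WR=14  [WAW R2: wait I2 write@6; RAW R3: wait I3 write@11]
I5: IS=12 RO=13 EX=19 WR=20  [struct: MUL busy until I3 writes@11]
I6: IS=13 RO=14 EX=15 WR=16
I7: IS=17 RO=18 EX=20 WR=21  [WAW R1: wait I6 write@16]
I8: IS=18 RO=22 EX=23 WR=24  [RAW R1: wait I7 write@21]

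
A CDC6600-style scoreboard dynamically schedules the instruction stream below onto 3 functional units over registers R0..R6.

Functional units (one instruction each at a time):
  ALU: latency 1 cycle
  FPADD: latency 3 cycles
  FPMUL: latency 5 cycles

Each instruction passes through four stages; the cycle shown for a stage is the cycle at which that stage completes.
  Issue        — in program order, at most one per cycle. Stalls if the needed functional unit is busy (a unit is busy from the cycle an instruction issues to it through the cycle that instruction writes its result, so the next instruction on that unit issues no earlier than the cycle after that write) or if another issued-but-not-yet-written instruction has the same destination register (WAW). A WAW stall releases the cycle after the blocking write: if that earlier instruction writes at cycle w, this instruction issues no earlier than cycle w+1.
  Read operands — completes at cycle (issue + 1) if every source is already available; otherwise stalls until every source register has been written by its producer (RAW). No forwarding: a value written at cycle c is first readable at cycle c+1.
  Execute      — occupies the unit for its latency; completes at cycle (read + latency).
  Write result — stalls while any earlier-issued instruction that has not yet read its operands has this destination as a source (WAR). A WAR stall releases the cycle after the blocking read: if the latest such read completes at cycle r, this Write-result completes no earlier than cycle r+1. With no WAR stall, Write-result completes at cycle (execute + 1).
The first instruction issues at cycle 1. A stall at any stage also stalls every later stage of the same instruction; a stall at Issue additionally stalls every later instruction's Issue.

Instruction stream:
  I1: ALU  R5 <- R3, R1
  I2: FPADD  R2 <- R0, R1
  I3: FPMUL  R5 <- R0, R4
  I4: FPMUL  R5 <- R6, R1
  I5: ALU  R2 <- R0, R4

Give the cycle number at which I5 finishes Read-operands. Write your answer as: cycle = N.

1) issue 1, read 2, done 3, write 4
2) issue 2, read 3, done 6, write 7
3) issue 5, read 6, done 11, write 12  <WAW R5: wait I1 write@4>
4) issue 13, read 14, done 19, write 20  <struct: FPMUL busy until I3 writes@12>
5) issue 14, read 15, done 16, write 17

cycle = 15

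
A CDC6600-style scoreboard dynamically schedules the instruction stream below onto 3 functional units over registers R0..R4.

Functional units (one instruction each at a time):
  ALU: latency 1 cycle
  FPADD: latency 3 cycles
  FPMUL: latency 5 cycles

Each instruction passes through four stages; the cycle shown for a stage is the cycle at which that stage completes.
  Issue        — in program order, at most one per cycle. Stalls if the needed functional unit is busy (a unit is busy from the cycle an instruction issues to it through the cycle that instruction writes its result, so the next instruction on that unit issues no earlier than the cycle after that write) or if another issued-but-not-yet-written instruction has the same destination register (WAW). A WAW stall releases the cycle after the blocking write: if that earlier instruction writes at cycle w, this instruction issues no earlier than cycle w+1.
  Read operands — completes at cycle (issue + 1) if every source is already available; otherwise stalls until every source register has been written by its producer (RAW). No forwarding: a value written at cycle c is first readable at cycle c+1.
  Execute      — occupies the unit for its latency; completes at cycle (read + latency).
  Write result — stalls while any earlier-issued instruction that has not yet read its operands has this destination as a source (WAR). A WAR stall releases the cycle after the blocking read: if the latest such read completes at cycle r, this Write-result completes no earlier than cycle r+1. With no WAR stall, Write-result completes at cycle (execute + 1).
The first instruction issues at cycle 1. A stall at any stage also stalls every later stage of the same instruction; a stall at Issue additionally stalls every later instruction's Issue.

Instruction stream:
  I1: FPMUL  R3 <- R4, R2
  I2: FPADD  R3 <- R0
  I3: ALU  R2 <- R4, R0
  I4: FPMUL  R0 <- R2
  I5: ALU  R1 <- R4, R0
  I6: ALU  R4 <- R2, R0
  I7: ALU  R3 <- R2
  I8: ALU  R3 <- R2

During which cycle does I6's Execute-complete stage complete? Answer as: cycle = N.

cycle = 26

t=1  I1 issues→FPMUL
t=2  I1 reads
t=7  I1 exec-done
t=8  I1 writes R3
t=9  I2 issues→FPADD
t=10  I2 reads, I3 issues→ALU
t=11  I3 reads, I4 issues→FPMUL
t=12  I3 exec-done
t=13  I2 exec-done, I3 writes R2
t=14  I2 writes R3, I4 reads, I5 issues→ALU
t=19  I4 exec-done
t=20  I4 writes R0
t=21  I5 reads
t=22  I5 exec-done
t=23  I5 writes R1
t=24  I6 issues→ALU
t=25  I6 reads
t=26  I6 exec-done
t=27  I6 writes R4
t=28  I7 issues→ALU
t=29  I7 reads
t=30  I7 exec-done
t=31  I7 writes R3
t=32  I8 issues→ALU
t=33  I8 reads
t=34  I8 exec-done
t=35  I8 writes R3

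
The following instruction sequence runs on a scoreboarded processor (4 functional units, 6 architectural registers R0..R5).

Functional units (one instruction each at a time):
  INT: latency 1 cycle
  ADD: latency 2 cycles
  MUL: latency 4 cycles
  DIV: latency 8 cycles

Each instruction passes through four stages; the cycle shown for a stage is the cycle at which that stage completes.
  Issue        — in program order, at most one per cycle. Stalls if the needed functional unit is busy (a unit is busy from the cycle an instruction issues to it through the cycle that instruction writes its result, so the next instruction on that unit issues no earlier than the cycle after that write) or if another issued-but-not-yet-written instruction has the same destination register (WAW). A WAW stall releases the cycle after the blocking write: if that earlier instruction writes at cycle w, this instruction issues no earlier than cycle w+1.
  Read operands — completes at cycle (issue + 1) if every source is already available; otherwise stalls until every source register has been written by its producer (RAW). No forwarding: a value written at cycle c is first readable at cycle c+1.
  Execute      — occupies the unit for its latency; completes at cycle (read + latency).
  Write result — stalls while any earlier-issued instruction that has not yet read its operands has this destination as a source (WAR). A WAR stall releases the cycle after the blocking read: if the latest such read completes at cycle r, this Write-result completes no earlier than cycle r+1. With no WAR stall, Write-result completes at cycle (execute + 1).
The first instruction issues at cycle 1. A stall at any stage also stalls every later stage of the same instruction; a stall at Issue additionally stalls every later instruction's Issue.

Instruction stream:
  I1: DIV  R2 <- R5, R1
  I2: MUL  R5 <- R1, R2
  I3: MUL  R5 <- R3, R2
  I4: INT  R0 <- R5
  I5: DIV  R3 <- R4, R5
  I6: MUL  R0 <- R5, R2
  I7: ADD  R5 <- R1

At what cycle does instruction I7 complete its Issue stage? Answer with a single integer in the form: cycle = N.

cycle = 29

cycle 1: I1 issues→DIV
cycle 2: I1 reads; I2 issues→MUL
cycle 10: I1 exec-done
cycle 11: I1 writes R2
cycle 12: I2 reads
cycle 16: I2 exec-done
cycle 17: I2 writes R5
cycle 18: I3 issues→MUL
cycle 19: I3 reads; I4 issues→INT
cycle 20: I5 issues→DIV
cycle 23: I3 exec-done
cycle 24: I3 writes R5
cycle 25: I4 reads; I5 reads
cycle 26: I4 exec-done
cycle 27: I4 writes R0
cycle 28: I6 issues→MUL
cycle 29: I6 reads; I7 issues→ADD
cycle 30: I7 reads
cycle 32: I7 exec-done
cycle 33: I5 exec-done; I6 exec-done; I7 writes R5
cycle 34: I5 writes R3; I6 writes R0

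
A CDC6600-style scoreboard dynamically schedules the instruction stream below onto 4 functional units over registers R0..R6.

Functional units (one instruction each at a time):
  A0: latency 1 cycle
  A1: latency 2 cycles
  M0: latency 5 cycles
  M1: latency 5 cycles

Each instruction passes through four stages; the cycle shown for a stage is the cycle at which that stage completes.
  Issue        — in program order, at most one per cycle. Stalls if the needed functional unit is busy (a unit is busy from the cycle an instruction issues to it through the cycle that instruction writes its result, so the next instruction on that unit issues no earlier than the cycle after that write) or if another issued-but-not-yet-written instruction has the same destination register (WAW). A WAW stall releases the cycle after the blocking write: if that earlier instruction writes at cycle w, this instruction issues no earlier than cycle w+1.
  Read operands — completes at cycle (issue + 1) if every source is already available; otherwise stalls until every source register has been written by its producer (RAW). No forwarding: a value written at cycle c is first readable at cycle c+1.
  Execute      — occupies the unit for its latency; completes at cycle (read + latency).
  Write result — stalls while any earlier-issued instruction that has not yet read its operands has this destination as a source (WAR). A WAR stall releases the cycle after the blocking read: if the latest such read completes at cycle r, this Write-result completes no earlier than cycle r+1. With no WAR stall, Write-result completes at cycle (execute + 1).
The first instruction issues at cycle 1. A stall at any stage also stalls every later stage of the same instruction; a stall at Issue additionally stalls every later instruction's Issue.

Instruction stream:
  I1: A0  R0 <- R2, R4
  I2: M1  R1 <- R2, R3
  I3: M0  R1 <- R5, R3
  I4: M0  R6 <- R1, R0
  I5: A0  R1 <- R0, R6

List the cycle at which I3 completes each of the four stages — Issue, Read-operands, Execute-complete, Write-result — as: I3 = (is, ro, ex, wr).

  I1 | 1 | 2 | 3 | 4
  I2 | 2 | 3 | 8 | 9
  I3 | 10 | 11 | 16 | 17   WAW R1: wait I2 write@9
  I4 | 18 | 19 | 24 | 25   struct: M0 busy until I3 writes@17
  I5 | 19 | 26 | 27 | 28   RAW R6: wait I4 write@25

I3 = (10, 11, 16, 17)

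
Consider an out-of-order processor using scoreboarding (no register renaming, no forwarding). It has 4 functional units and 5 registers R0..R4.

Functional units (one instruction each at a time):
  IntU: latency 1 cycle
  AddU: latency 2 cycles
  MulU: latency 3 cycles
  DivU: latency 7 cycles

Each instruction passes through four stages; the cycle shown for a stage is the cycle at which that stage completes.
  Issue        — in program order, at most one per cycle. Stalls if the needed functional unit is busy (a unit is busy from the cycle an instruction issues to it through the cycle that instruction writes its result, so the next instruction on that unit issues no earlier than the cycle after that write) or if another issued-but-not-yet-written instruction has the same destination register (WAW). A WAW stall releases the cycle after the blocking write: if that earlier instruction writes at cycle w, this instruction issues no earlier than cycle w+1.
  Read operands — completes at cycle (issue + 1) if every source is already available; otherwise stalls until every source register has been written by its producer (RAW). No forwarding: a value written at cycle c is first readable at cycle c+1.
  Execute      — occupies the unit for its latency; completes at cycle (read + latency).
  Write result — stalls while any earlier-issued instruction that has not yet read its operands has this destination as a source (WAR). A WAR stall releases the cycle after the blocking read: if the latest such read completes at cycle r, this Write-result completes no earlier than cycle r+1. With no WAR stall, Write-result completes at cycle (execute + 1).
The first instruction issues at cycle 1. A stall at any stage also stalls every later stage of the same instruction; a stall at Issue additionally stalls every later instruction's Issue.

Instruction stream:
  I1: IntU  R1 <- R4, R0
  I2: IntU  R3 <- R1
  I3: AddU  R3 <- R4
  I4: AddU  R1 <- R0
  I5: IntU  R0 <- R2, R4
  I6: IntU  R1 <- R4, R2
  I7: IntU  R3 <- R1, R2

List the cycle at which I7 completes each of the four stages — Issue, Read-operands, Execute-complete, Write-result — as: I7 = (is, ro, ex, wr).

I7 = (23, 24, 25, 26)

t=1  I1→IntU
t=2  I1 RO
t=3  I1 EX
t=4  I1 WR R1
t=5  I2→IntU
t=6  I2 RO
t=7  I2 EX
t=8  I2 WR R3
t=9  I3→AddU
t=10  I3 RO
t=12  I3 EX
t=13  I3 WR R3
t=14  I4→AddU
t=15  I4 RO, I5→IntU
t=16  I5 RO
t=17  I4 EX, I5 EX
t=18  I4 WR R1, I5 WR R0
t=19  I6→IntU
t=20  I6 RO
t=21  I6 EX
t=22  I6 WR R1
t=23  I7→IntU
t=24  I7 RO
t=25  I7 EX
t=26  I7 WR R3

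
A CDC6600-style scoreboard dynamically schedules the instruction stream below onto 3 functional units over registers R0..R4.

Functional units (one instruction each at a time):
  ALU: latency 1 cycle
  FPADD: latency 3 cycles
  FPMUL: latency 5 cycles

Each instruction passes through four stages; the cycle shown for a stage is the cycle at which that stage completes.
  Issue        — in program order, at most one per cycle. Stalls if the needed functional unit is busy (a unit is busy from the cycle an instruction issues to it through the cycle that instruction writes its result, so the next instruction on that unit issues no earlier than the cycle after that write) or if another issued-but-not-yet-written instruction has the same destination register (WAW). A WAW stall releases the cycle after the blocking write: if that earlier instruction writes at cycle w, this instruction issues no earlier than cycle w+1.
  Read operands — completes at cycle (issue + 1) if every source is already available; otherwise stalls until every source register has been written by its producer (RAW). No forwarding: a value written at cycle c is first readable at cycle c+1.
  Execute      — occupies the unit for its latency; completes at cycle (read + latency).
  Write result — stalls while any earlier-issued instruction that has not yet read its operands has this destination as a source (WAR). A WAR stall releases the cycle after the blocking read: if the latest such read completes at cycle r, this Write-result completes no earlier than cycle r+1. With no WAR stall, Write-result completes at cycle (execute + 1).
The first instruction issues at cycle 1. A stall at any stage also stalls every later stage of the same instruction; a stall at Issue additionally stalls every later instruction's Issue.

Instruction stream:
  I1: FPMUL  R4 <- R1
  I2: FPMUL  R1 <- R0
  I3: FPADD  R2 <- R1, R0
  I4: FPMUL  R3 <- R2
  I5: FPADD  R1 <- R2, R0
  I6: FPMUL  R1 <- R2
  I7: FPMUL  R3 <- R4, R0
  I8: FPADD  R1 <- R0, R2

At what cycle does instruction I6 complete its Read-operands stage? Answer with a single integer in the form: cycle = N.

cycle 1: I1 issues→FPMUL
cycle 2: I1 reads
cycle 7: I1 exec-done
cycle 8: I1 writes R4
cycle 9: I2 issues→FPMUL
cycle 10: I2 reads; I3 issues→FPADD
cycle 15: I2 exec-done
cycle 16: I2 writes R1
cycle 17: I3 reads; I4 issues→FPMUL
cycle 20: I3 exec-done
cycle 21: I3 writes R2
cycle 22: I4 reads; I5 issues→FPADD
cycle 23: I5 reads
cycle 26: I5 exec-done
cycle 27: I4 exec-done; I5 writes R1
cycle 28: I4 writes R3
cycle 29: I6 issues→FPMUL
cycle 30: I6 reads
cycle 35: I6 exec-done
cycle 36: I6 writes R1
cycle 37: I7 issues→FPMUL
cycle 38: I7 reads; I8 issues→FPADD
cycle 39: I8 reads
cycle 42: I8 exec-done
cycle 43: I7 exec-done; I8 writes R1
cycle 44: I7 writes R3

cycle = 30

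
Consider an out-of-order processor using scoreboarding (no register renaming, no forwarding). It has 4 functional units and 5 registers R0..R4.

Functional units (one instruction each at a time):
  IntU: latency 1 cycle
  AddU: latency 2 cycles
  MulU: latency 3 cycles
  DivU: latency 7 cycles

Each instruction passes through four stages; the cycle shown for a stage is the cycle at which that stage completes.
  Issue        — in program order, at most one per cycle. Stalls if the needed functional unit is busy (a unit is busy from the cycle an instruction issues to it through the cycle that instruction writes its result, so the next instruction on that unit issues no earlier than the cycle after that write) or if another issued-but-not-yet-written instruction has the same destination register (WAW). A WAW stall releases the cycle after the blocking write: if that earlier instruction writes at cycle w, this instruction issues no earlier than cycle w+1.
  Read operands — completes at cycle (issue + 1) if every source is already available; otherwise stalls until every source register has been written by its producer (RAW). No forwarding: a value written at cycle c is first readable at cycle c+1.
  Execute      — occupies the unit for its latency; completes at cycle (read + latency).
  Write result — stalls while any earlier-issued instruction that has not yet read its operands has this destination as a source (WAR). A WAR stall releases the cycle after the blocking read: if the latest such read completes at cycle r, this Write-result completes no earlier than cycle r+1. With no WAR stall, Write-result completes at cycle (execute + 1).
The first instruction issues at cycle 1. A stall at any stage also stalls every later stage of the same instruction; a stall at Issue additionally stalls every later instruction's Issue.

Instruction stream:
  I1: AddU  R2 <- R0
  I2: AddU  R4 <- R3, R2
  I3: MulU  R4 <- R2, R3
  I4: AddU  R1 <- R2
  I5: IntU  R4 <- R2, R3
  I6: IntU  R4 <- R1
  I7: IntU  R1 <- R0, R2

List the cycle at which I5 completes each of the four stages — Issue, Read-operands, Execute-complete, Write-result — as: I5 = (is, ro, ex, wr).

I1 -> (1, 2, 4, 5)
I2 -> (6, 7, 9, 10)  // struct: AddU busy until I1 writes@5
I3 -> (11, 12, 15, 16)  // WAW R4: wait I2 write@10
I4 -> (12, 13, 15, 16)
I5 -> (17, 18, 19, 20)  // WAW R4: wait I3 write@16
I6 -> (21, 22, 23, 24)  // struct: IntU busy until I5 writes@20
I7 -> (25, 26, 27, 28)  // struct: IntU busy until I6 writes@24

I5 = (17, 18, 19, 20)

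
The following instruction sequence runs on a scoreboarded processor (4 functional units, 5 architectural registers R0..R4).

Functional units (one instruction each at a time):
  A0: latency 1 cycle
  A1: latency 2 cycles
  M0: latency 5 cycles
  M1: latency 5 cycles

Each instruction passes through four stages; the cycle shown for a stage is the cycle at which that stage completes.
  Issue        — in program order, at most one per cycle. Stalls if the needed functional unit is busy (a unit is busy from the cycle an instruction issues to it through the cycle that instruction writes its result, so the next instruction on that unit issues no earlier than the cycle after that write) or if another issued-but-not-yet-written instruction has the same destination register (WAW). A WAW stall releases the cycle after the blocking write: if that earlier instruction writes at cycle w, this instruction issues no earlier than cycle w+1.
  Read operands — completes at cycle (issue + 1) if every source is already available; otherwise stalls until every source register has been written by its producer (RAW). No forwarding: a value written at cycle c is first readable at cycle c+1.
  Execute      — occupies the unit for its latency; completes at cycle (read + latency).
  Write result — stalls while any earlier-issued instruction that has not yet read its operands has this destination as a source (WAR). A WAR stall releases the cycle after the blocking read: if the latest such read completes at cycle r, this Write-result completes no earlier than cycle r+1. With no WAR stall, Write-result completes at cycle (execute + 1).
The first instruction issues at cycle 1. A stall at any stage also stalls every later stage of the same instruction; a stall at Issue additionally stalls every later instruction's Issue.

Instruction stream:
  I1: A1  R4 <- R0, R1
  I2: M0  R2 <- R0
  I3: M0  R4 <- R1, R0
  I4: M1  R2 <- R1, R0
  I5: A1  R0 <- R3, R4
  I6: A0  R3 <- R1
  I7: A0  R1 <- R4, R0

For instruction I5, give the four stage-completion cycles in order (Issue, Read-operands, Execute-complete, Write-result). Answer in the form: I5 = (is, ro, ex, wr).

I5 = (12, 18, 20, 21)

c1: I1→A1
c2: I1 RO | I2→M0
c3: I2 RO
c4: I1 EX
c5: I1 WR R4
c8: I2 EX
c9: I2 WR R2
c10: I3→M0
c11: I3 RO | I4→M1
c12: I4 RO | I5→A1
c13: I6→A0
c14: I6 RO
c15: I6 EX
c16: I3 EX
c17: I3 WR R4 | I4 EX
c18: I4 WR R2 | I5 RO
c19: I6 WR R3
c20: I5 EX | I7→A0
c21: I5 WR R0
c22: I7 RO
c23: I7 EX
c24: I7 WR R1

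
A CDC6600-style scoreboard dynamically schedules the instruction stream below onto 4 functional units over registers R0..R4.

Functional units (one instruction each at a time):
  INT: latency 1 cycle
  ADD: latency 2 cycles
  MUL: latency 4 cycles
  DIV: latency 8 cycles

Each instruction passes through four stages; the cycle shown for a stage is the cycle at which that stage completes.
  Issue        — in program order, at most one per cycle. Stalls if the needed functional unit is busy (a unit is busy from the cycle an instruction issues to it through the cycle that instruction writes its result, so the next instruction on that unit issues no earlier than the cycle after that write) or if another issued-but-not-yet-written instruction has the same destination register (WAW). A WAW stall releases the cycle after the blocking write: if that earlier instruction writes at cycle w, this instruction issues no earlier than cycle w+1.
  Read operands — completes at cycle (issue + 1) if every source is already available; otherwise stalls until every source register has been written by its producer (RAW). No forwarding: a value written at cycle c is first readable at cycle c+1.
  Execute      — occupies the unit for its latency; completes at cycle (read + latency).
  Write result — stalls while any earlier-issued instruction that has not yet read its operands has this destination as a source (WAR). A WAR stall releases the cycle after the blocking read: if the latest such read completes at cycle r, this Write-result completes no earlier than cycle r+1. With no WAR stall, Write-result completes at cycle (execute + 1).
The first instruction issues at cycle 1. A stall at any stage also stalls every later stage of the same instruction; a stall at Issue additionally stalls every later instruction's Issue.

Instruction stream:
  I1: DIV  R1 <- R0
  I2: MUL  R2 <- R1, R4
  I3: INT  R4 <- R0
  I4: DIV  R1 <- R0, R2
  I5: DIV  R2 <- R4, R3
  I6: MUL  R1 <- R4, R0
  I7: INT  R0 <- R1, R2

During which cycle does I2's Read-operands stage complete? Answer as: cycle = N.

c1: I1 issues→DIV
c2: I1 reads, I2 issues→MUL
c3: I3 issues→INT
c4: I3 reads
c5: I3 exec-done
c10: I1 exec-done
c11: I1 writes R1
c12: I2 reads, I4 issues→DIV
c13: I3 writes R4
c16: I2 exec-done
c17: I2 writes R2
c18: I4 reads
c26: I4 exec-done
c27: I4 writes R1
c28: I5 issues→DIV
c29: I5 reads, I6 issues→MUL
c30: I6 reads, I7 issues→INT
c34: I6 exec-done
c35: I6 writes R1
c37: I5 exec-done
c38: I5 writes R2
c39: I7 reads
c40: I7 exec-done
c41: I7 writes R0

cycle = 12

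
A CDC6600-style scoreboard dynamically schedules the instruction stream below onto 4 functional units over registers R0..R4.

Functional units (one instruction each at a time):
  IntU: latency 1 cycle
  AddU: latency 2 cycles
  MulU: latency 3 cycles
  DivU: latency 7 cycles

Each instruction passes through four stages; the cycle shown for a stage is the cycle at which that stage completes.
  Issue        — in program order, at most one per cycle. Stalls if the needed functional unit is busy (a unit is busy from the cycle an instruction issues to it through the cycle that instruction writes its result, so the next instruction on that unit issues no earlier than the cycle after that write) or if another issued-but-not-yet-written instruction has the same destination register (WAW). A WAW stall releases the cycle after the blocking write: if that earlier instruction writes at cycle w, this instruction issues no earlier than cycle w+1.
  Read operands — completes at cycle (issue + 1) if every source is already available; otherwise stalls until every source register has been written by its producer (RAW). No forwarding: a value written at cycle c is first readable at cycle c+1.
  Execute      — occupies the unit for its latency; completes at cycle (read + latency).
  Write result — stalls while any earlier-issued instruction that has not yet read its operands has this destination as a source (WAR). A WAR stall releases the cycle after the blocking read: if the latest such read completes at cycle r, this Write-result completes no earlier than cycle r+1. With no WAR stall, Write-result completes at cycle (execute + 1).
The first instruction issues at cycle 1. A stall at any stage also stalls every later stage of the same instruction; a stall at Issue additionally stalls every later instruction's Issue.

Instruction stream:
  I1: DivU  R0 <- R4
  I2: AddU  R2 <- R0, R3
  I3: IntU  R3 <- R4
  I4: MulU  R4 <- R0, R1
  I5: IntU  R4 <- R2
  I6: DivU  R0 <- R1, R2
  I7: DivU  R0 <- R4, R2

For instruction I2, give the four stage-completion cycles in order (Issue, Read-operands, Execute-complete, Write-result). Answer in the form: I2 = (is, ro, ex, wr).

I2 = (2, 11, 13, 14)

I1  is:1  ro:2  ex:9  wr:10
I2  is:2  ro:11  ex:13  wr:14  — RAW R0: wait I1 write@10
I3  is:3  ro:4  ex:5  wr:12  — WAR R3: wait I2 read@11
I4  is:4  ro:11  ex:14  wr:15  — RAW R0: wait I1 write@10
I5  is:16  ro:17  ex:18  wr:19  — WAW R4: wait I4 write@15
I6  is:17  ro:18  ex:25  wr:26
I7  is:27  ro:28  ex:35  wr:36  — struct: DivU busy until I6 writes@26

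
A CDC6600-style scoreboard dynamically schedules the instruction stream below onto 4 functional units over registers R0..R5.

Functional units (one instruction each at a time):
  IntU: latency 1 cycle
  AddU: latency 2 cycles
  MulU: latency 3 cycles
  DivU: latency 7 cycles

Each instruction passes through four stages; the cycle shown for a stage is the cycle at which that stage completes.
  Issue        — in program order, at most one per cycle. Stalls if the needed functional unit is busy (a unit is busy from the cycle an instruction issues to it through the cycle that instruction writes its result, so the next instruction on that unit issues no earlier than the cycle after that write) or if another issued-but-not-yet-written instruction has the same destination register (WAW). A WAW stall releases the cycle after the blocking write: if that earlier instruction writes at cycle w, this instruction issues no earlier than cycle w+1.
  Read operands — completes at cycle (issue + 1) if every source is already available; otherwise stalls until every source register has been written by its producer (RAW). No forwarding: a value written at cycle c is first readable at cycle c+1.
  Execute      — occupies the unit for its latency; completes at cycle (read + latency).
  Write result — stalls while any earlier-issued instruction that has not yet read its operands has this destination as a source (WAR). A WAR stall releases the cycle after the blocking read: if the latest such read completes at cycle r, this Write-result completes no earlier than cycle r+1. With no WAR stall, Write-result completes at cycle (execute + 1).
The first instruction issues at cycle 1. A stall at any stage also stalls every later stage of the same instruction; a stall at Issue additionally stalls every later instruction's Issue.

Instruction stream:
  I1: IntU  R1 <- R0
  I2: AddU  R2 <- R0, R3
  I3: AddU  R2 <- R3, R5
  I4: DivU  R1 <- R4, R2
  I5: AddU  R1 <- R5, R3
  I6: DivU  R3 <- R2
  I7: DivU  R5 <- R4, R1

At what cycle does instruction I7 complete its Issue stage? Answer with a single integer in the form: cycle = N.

t=1  I1 issues→IntU
t=2  I1 reads; I2 issues→AddU
t=3  I1 exec-done; I2 reads
t=4  I1 writes R1
t=5  I2 exec-done
t=6  I2 writes R2
t=7  I3 issues→AddU
t=8  I3 reads; I4 issues→DivU
t=10  I3 exec-done
t=11  I3 writes R2
t=12  I4 reads
t=19  I4 exec-done
t=20  I4 writes R1
t=21  I5 issues→AddU
t=22  I5 reads; I6 issues→DivU
t=23  I6 reads
t=24  I5 exec-done
t=25  I5 writes R1
t=30  I6 exec-done
t=31  I6 writes R3
t=32  I7 issues→DivU
t=33  I7 reads
t=40  I7 exec-done
t=41  I7 writes R5

cycle = 32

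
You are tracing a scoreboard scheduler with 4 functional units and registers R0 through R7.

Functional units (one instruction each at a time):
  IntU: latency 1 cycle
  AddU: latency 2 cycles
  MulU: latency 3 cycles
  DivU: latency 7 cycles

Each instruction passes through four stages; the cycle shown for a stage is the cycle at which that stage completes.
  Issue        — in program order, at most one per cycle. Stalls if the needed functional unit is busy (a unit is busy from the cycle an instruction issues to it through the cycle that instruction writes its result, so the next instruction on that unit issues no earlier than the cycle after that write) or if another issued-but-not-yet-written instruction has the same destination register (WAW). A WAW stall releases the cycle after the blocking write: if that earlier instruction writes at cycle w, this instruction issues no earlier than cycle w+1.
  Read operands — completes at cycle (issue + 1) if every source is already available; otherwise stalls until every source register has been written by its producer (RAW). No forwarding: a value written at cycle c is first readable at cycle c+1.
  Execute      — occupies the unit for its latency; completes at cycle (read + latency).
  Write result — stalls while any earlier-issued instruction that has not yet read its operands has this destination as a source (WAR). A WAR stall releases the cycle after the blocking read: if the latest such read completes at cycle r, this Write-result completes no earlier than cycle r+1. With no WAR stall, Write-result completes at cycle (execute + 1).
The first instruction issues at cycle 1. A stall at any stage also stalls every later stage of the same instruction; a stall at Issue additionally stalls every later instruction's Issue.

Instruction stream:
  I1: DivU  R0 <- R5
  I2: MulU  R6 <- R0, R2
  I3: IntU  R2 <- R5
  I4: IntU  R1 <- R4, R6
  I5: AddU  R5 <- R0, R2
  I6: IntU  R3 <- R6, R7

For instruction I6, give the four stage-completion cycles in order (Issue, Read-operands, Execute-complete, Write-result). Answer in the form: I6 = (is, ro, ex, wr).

[1] I1 dispatched to DivU
[2] I1 operands ready; I2 dispatched to MulU
[3] I3 dispatched to IntU
[4] I3 operands ready
[5] I3 complete
[9] I1 complete
[10] R0←I1
[11] I2 operands ready
[12] R2←I3
[13] I4 dispatched to IntU
[14] I2 complete; I5 dispatched to AddU
[15] R6←I2; I5 operands ready
[16] I4 operands ready
[17] I4 complete; I5 complete
[18] R1←I4; R5←I5
[19] I6 dispatched to IntU
[20] I6 operands ready
[21] I6 complete
[22] R3←I6

I6 = (19, 20, 21, 22)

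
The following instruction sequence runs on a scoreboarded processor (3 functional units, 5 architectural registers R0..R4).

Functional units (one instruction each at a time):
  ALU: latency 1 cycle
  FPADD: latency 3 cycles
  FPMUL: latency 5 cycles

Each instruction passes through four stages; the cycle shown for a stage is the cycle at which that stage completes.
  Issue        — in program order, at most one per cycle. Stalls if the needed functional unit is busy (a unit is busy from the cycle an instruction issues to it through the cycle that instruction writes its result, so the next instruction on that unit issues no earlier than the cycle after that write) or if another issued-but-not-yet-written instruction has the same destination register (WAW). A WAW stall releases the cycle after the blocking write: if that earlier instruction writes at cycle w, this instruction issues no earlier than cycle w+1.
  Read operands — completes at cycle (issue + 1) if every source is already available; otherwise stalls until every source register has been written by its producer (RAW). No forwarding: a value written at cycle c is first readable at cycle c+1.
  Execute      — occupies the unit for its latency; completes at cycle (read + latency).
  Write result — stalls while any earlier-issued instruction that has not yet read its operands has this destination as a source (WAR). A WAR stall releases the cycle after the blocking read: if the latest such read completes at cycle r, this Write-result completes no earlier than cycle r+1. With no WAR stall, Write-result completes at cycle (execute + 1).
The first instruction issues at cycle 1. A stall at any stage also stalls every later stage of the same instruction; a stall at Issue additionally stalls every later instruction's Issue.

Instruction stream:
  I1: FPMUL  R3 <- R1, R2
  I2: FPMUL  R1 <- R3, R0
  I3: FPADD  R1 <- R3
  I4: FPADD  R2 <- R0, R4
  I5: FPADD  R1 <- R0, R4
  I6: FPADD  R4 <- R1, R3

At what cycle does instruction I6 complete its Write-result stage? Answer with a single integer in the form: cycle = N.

cycle = 40

I1: IS=1 RO=2 EX=7 WR=8
I2: IS=9 RO=10 EX=15 WR=16  [struct: FPMUL busy until I1 writes@8]
I3: IS=17 RO=18 EX=21 WR=22  [WAW R1: wait I2 write@16]
I4: IS=23 RO=24 EX=27 WR=28  [struct: FPADD busy until I3 writes@22]
I5: IS=29 RO=30 EX=33 WR=34  [struct: FPADD busy until I4 writes@28]
I6: IS=35 RO=36 EX=39 WR=40  [struct: FPADD busy until I5 writes@34]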